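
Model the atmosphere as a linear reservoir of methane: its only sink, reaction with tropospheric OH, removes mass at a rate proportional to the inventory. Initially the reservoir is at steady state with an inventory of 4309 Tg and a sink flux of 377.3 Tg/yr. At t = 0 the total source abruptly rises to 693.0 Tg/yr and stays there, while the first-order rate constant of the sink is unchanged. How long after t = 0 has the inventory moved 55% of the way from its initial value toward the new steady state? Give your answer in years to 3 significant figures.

9.12 yr

τ = M₀/F₀ = 4309/377.3 = 11.42 yr.
The remaining gap fraction is e^(−t/τ); 55% covered ⇒ e^(−t/τ) = 0.450.
t = −τ ln(0.450) = 11.42 × 0.7985 = 9.119 yr.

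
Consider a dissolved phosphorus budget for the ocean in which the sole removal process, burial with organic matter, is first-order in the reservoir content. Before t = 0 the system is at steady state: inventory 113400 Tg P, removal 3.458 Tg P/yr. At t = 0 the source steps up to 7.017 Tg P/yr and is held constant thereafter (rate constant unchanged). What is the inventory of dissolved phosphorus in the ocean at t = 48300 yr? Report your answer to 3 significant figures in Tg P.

The sink rate constant is k = F₀/M₀ = 3.458/113400 = 3.049×10^-5 yr⁻¹.
Solving dM/dt = F₁ − kM with M(0) = M₀ gives M(t) = F₁/k + (M₀ − F₁/k)·e^(−kt).
F₁/k = 7.017/3.049×10^-5 = 230110 Tg P; kt = 3.049×10^-5 × 48300 = 1.473, e^(−kt) = 0.2293.
M(48300) = 230110 + (113400 − 230110) × 0.2293 = 230110 − 26760 = 203350 Tg P.

203000 Tg P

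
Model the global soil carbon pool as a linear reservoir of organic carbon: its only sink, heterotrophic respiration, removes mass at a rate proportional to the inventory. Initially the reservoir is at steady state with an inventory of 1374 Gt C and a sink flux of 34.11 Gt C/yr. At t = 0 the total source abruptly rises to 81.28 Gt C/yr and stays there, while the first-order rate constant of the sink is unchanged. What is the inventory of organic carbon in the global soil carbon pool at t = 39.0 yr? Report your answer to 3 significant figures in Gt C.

2550 Gt C

The sink rate constant is k = F₀/M₀ = 34.11/1374 = 0.02483 yr⁻¹.
Solving dM/dt = F₁ − kM with M(0) = M₀ gives M(t) = F₁/k + (M₀ − F₁/k)·e^(−kt).
F₁/k = 81.28/0.02483 = 3274.1 Gt C; kt = 0.02483 × 39.0 = 0.9682, e^(−kt) = 0.3798.
M(39.0) = 3274.1 + (1374 − 3274.1) × 0.3798 = 3274.1 − 721.6 = 2552.5 Gt C.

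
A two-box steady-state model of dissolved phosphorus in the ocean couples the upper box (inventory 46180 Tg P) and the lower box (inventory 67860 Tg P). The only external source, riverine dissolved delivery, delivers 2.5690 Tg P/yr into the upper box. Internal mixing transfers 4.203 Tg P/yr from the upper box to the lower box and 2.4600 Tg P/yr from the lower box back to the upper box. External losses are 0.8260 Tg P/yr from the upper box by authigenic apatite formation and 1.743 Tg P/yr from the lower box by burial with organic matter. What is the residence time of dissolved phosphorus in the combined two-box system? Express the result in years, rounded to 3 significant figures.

Residence time in the combined system uses the total inventory and the total *external* removal — internal exchanges between the two boxes cancel.
M_total = 46180 + 67860 = 114040 Tg P.
ΣF_external_out = 0.8260 + 1.743 = 2.5690 Tg P/yr.
τ = M_total / ΣF_ext = 114040 / 2.5690 = 44390 yr.

44400 yr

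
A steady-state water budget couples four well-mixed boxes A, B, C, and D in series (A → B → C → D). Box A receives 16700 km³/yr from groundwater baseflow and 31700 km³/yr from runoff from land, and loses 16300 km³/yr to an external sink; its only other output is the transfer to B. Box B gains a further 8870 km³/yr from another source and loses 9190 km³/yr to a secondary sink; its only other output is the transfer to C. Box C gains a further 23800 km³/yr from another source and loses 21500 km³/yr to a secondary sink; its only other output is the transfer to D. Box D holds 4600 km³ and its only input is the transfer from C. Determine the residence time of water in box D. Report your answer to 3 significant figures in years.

Box A: F(A→B) = (16700 + 31700) − 16300 = 32100 km³/yr.
Box B: F(B→C) = (32100 + 8870) − 9190 = 31780 km³/yr.
Box C: F(C→D) = (31780 + 23800) − 21500 = 34080 km³/yr.
Box D throughput = its input = 34080 km³/yr; τ = 4600 / 34080 = 0.1350 yr.

0.135 yr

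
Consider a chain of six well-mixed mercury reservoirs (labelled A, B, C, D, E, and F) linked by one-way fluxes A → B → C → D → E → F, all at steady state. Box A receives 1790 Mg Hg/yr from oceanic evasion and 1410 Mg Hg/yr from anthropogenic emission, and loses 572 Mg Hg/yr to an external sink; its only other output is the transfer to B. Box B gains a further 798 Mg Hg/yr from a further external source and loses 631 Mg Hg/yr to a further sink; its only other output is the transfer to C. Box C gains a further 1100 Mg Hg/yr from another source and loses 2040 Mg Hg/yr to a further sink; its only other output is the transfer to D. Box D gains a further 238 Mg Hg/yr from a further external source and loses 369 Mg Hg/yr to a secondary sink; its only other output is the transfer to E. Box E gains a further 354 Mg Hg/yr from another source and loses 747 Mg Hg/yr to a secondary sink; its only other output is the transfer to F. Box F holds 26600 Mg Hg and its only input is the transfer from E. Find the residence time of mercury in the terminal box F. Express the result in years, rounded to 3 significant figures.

20.0 yr

Box A: F(A→B) = (1790 + 1410) − 572 = 2628.0 Mg Hg/yr.
Box B: F(B→C) = (2628.0 + 798) − 631 = 2795.0 Mg Hg/yr.
Box C: F(C→D) = (2795.0 + 1100) − 2040 = 1855.0 Mg Hg/yr.
Box D: F(D→E) = (1855.0 + 238) − 369 = 1724.0 Mg Hg/yr.
Box E: F(E→F) = (1724.0 + 354) − 747 = 1331.0 Mg Hg/yr.
Box F throughput = its input = 1331.0 Mg Hg/yr; τ = 26600 / 1331.0 = 19.98 yr.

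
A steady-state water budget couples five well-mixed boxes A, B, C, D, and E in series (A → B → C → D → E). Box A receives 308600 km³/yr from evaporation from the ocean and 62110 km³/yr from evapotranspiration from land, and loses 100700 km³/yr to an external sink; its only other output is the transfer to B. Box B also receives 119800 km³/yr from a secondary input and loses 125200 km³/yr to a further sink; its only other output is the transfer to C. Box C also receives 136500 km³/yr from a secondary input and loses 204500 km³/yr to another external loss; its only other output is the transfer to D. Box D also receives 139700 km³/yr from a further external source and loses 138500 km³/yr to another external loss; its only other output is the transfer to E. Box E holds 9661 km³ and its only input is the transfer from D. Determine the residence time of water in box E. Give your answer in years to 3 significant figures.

Box A: F(A→B) = (308600 + 62110) − 100700 = 270010 km³/yr.
Box B: F(B→C) = (270010 + 119800) − 125200 = 264610 km³/yr.
Box C: F(C→D) = (264610 + 136500) − 204500 = 196610 km³/yr.
Box D: F(D→E) = (196610 + 139700) − 138500 = 197810 km³/yr.
Box E throughput = its input = 197810 km³/yr; τ = 9661 / 197810 = 0.04884 yr.

0.0488 yr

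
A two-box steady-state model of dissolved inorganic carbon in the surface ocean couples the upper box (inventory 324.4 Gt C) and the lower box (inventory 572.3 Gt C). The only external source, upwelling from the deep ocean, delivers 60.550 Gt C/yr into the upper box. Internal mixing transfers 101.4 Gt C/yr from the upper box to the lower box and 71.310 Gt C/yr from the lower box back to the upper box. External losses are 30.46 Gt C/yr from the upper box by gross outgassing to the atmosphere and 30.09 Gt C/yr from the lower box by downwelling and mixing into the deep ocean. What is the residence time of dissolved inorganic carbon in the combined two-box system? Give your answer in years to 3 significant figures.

14.8 yr

Residence time in the combined system uses the total inventory and the total *external* removal — internal exchanges between the two boxes cancel.
M_total = 324.4 + 572.3 = 896.70 Gt C.
ΣF_external_out = 30.46 + 30.09 = 60.550 Gt C/yr.
τ = M_total / ΣF_ext = 896.70 / 60.550 = 14.81 yr.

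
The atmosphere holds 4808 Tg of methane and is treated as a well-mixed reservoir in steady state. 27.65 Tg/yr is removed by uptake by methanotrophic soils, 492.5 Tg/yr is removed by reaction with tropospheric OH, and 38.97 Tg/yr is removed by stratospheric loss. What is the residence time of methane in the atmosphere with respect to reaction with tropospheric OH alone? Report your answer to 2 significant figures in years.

Residence time with respect to a single sink: τ = M / F_sink.
τ = 4808 / 492.5 = 9.762 yr.

9.8 yr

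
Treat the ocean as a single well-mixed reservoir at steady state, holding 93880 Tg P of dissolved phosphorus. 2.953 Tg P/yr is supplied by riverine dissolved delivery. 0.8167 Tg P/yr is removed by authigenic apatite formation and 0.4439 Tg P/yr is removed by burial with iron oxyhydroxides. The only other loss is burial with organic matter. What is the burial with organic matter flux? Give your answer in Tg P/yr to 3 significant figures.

At steady state ΣF_in = ΣF_out.
ΣF_in = 2.9530 Tg P/yr.
Burial with organic matter flux = ΣF_in − (0.8167 + 0.4439) = 2.9530 − 1.261 = 1.692 Tg P/yr.

1.69 Tg P/yr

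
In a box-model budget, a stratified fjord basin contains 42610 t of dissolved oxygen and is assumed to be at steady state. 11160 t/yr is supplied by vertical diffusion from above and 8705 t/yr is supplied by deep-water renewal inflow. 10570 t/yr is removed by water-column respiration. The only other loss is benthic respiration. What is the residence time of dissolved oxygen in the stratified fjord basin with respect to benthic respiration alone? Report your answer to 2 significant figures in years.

4.6 yr

At steady state ΣF_in = ΣF_out.
ΣF_in = 11160 + 8705 = 19865 t/yr.
Benthic respiration flux = ΣF_in − (10570) = 19865 − 10570 = 9295 t/yr.
τ = M / F = 42610 / 9295 = 4.584 yr.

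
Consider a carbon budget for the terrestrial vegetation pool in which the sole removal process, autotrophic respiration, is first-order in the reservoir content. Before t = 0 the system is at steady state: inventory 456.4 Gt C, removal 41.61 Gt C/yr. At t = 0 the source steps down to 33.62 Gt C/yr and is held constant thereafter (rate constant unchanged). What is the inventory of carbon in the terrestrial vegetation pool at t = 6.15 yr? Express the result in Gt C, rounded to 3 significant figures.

The sink rate constant is k = F₀/M₀ = 41.61/456.4 = 0.09117 yr⁻¹.
Solving dM/dt = F₁ − kM with M(0) = M₀ gives M(t) = F₁/k + (M₀ − F₁/k)·e^(−kt).
F₁/k = 33.62/0.09117 = 368.76 Gt C; kt = 0.09117 × 6.15 = 0.5607, e^(−kt) = 0.5708.
M(6.15) = 368.76 + (456.4 − 368.76) × 0.5708 = 368.76 + 50.03 = 418.79 Gt C.

419 Gt C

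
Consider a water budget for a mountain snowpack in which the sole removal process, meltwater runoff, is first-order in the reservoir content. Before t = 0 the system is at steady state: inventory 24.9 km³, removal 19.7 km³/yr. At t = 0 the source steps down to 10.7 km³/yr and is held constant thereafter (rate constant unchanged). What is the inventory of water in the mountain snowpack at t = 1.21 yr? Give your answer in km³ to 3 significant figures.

The sink rate constant is k = F₀/M₀ = 19.7/24.9 = 0.7912 yr⁻¹.
Solving dM/dt = F₁ − kM with M(0) = M₀ gives M(t) = F₁/k + (M₀ − F₁/k)·e^(−kt).
F₁/k = 10.7/0.7912 = 13.524 km³; kt = 0.7912 × 1.21 = 0.9573, e^(−kt) = 0.3839.
M(1.21) = 13.524 + (24.9 − 13.524) × 0.3839 = 13.524 + 4.367 = 17.892 km³.

17.9 km³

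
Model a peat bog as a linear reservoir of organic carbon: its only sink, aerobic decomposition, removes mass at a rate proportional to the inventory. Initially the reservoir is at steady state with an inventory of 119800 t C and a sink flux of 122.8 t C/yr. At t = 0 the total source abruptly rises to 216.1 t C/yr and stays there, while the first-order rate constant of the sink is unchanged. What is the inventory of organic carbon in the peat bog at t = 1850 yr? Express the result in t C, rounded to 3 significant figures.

The sink rate constant is k = F₀/M₀ = 122.8/119800 = 0.001025 yr⁻¹.
Solving dM/dt = F₁ − kM with M(0) = M₀ gives M(t) = F₁/k + (M₀ − F₁/k)·e^(−kt).
F₁/k = 216.1/0.001025 = 210820 t C; kt = 0.001025 × 1850 = 1.896, e^(−kt) = 0.1501.
M(1850) = 210820 + (119800 − 210820) × 0.1501 = 210820 − 13660 = 197160 t C.

197000 t C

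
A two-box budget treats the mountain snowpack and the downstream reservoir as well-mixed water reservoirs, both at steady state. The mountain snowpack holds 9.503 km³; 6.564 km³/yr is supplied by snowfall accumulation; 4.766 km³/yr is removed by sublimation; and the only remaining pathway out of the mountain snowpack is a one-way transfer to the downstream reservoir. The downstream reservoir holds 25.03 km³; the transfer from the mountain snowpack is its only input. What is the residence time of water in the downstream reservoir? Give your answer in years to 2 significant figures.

Balance the mountain snowpack: ΣF_in = 6.5640 km³/yr.
Transfer to the downstream reservoir = ΣF_in − (4.766) = 1.7980 km³/yr.
At steady state the output of the downstream reservoir equals its input, 1.7980 km³/yr.
τ = M / F = 25.03 / 1.7980 = 13.92 yr.

14 yr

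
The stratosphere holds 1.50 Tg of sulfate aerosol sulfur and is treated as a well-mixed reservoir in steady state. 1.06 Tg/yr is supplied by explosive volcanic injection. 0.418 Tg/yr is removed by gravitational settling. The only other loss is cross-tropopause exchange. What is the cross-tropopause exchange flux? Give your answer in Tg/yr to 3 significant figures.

At steady state ΣF_in = ΣF_out.
ΣF_in = 1.0600 Tg/yr.
Cross-tropopause exchange flux = ΣF_in − (0.418) = 1.0600 − 0.4180 = 0.6420 Tg/yr.

0.642 Tg/yr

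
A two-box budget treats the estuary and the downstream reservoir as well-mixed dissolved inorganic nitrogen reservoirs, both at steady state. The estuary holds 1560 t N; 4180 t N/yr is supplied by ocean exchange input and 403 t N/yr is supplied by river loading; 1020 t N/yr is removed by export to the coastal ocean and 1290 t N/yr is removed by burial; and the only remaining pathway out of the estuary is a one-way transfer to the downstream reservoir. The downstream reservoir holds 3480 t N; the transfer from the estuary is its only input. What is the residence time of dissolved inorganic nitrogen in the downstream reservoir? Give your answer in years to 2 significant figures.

Balance the estuary: ΣF_in = 4180 + 403 = 4583.0 t N/yr.
Transfer to the downstream reservoir = ΣF_in − (1020 + 1290) = 2273.0 t N/yr.
At steady state the output of the downstream reservoir equals its input, 2273.0 t N/yr.
τ = M / F = 3480 / 2273.0 = 1.531 yr.

1.5 yr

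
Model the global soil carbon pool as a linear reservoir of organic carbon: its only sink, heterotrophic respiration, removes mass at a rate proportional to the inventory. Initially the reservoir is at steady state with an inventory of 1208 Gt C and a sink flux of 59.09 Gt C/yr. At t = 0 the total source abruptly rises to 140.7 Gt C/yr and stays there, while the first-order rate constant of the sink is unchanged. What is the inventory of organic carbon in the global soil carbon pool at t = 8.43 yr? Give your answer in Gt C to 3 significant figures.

1770 Gt C

The sink rate constant is k = F₀/M₀ = 59.09/1208 = 0.04892 yr⁻¹.
Solving dM/dt = F₁ − kM with M(0) = M₀ gives M(t) = F₁/k + (M₀ − F₁/k)·e^(−kt).
F₁/k = 140.7/0.04892 = 2876.4 Gt C; kt = 0.04892 × 8.43 = 0.4124, e^(−kt) = 0.6621.
M(8.43) = 2876.4 + (1208 − 2876.4) × 0.6621 = 2876.4 − 1105 = 1771.8 Gt C.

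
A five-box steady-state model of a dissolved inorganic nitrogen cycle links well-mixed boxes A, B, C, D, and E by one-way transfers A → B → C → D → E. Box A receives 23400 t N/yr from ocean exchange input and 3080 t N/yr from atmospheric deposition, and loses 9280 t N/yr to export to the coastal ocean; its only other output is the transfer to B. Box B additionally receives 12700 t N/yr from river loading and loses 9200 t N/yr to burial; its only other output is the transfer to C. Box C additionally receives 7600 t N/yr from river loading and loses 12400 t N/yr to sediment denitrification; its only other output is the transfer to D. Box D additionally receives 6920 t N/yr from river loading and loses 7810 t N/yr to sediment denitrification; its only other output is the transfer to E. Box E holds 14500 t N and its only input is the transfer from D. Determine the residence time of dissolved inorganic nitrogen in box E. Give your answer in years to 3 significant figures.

Box A: F(A→B) = (23400 + 3080) − 9280 = 17200 t N/yr.
Box B: F(B→C) = (17200 + 12700) − 9200 = 20700 t N/yr.
Box C: F(C→D) = (20700 + 7600) − 12400 = 15900 t N/yr.
Box D: F(D→E) = (15900 + 6920) − 7810 = 15010 t N/yr.
Box E throughput = its input = 15010 t N/yr; τ = 14500 / 15010 = 0.9660 yr.

0.966 yr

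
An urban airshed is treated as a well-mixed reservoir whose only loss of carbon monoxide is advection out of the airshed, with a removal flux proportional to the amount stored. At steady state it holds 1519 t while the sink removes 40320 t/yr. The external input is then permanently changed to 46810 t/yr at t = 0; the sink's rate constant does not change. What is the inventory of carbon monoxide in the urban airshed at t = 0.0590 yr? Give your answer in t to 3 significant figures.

1710 t

Residence time τ = M₀/F₀ = 0.03767 yr. The eventual steady state is M_∞ = M₀·(F₁/F₀) = 1519 × 46810/40320 = 1763.5 t.
The anomaly ΔM(t) = M(t) − M_∞ decays as ΔM₀·e^(−t/τ) with ΔM₀ = 1519 − 1763.5 = −244.5 t.
At t = 0.0590 yr, e^(−t/τ) = e^(−1.566) = 0.2089, so ΔM = −51.07 t and M = 1763.5 − 51.07 = 1712.4 t.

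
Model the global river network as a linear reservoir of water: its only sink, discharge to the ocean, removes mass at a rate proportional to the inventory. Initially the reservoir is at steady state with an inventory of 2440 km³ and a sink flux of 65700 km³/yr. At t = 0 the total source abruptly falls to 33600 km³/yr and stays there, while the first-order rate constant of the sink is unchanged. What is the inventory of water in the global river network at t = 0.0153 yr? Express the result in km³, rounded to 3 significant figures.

τ = M₀/F₀ = 2440/65700 = 0.03714 yr; rate constant k = 1/τ.
New steady state M_∞ = F₁/k = F₁·τ = 33600 × 0.03714 = 1247.9 km³.
M(t) = M_∞ + (M₀ − M_∞)·e^(−t/τ); t/τ = 0.0153/0.03714 = 0.4120, so e^(−t/τ) = 0.6623.
M(t) = 1247.9 + 1192 × 0.6623 = 2037.5 km³.

2040 km³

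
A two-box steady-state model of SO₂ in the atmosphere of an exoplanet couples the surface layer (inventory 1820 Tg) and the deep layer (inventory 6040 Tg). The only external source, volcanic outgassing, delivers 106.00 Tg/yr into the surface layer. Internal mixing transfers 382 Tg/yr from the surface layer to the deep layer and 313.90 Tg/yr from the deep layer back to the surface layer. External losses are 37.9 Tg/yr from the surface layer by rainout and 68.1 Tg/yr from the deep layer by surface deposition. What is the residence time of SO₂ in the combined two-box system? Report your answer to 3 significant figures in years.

Treat the two boxes together as one reservoir: the mixing fluxes between them are internal recycling, so τ = ΣM / Σ(external losses).
M_total = 1820 + 6040 = 7860.0 Tg.
ΣF_external_out = 37.9 + 68.1 = 106.00 Tg/yr.
τ = M_total / ΣF_ext = 7860.0 / 106.00 = 74.15 yr.

74.2 yr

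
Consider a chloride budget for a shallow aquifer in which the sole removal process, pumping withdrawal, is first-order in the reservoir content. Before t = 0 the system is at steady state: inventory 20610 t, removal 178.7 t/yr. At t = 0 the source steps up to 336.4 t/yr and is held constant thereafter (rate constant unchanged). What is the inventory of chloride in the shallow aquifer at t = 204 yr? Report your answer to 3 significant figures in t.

35700 t

The sink rate constant is k = F₀/M₀ = 178.7/20610 = 0.008671 yr⁻¹.
Solving dM/dt = F₁ − kM with M(0) = M₀ gives M(t) = F₁/k + (M₀ − F₁/k)·e^(−kt).
F₁/k = 336.4/0.008671 = 38798 t; kt = 0.008671 × 204 = 1.769, e^(−kt) = 0.1705.
M(204) = 38798 + (20610 − 38798) × 0.1705 = 38798 − 3102 = 35696 t.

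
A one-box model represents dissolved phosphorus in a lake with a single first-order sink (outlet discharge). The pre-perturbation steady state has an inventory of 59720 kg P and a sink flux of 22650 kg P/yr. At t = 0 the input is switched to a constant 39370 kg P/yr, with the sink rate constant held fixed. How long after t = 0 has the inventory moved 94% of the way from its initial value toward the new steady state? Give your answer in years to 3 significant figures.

τ = M₀/F₀ = 59720/22650 = 2.637 yr.
The remaining gap fraction is e^(−t/τ); 94% covered ⇒ e^(−t/τ) = 0.0600.
t = −τ ln(0.0600) = 2.637 × 2.813 = 7.418 yr.

7.42 yr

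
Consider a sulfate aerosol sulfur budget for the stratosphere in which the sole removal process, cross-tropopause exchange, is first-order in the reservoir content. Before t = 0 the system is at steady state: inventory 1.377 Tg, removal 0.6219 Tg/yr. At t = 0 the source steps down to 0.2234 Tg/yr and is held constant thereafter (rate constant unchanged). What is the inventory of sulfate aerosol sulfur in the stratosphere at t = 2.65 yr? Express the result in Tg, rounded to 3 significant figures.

0.761 Tg

Residence time τ = M₀/F₀ = 2.214 yr. The eventual steady state is M_∞ = M₀·(F₁/F₀) = 1.377 × 0.2234/0.6219 = 0.49465 Tg.
The anomaly ΔM(t) = M(t) − M_∞ decays as ΔM₀·e^(−t/τ) with ΔM₀ = 1.377 − 0.49465 = 0.8824 Tg.
At t = 2.65 yr, e^(−t/τ) = e^(−1.197) = 0.3022, so ΔM = 0.2666 Tg and M = 0.49465 + 0.2666 = 0.76125 Tg.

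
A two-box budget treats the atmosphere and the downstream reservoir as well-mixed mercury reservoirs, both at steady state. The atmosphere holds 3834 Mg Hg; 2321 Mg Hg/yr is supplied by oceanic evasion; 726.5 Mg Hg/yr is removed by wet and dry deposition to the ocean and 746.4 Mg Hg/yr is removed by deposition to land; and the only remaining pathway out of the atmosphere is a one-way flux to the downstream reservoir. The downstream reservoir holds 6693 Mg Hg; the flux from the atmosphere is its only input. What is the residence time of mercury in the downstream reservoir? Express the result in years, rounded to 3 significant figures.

7.89 yr

Balance the atmosphere: ΣF_in = 2321.0 Mg Hg/yr.
Flux to the downstream reservoir = ΣF_in − (726.5 + 746.4) = 848.10 Mg Hg/yr.
At steady state the output of the downstream reservoir equals its input, 848.10 Mg Hg/yr.
τ = M / F = 6693 / 848.10 = 7.892 yr.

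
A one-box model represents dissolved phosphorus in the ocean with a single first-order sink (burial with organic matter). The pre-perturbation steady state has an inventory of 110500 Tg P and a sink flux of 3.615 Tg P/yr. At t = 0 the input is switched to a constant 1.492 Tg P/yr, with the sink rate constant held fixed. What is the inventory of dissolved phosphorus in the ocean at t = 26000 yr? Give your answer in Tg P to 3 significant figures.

Residence time τ = M₀/F₀ = 30570 yr. The eventual steady state is M_∞ = M₀·(F₁/F₀) = 110500 × 1.492/3.615 = 45606 Tg P.
The anomaly ΔM(t) = M(t) − M_∞ decays as ΔM₀·e^(−t/τ) with ΔM₀ = 110500 − 45606 = 64890 Tg P.
At t = 26000 yr, e^(−t/τ) = e^(−0.8506) = 0.4272, so ΔM = 27720 Tg P and M = 45606 + 27720 = 73326 Tg P.

73300 Tg P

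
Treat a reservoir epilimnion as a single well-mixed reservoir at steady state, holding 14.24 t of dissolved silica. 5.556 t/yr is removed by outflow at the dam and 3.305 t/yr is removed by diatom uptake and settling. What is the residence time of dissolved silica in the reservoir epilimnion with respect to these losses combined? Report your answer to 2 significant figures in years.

Total removal = 5.556 + 3.305 = 8.8610 t/yr.
τ = M / ΣF_out = 14.24 / 8.8610 = 1.607 yr.

1.6 yr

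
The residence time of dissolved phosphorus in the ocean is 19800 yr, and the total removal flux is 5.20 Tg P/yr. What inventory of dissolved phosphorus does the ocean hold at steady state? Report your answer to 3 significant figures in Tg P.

103000 Tg P

τ = M/F ⇒ M = τ × F = 19800 × 5.20 = 103000 Tg P.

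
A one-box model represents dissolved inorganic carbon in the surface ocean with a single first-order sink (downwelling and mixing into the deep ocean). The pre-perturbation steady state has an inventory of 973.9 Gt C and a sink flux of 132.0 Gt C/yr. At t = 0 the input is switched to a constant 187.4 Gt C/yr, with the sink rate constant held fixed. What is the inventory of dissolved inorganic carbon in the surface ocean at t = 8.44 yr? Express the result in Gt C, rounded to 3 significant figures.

τ = M₀/F₀ = 973.9/132.0 = 7.378 yr; rate constant k = 1/τ.
New steady state M_∞ = F₁/k = F₁·τ = 187.4 × 7.378 = 1382.6 Gt C.
M(t) = M_∞ + (M₀ − M_∞)·e^(−t/τ); t/τ = 8.44/7.378 = 1.144, so e^(−t/τ) = 0.3186.
M(t) = 1382.6 − 408.7 × 0.3186 = 1252.4 Gt C.

1250 Gt C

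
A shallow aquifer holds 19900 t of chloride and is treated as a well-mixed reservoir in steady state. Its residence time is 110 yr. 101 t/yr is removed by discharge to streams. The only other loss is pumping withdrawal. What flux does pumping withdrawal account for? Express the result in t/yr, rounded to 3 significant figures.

79.9 t/yr

Total removal F = M/τ = 19900 / 110 = 180.9 t/yr.
Pumping withdrawal = F − (101) = 180.9 − 101.0 = 79.91 t/yr.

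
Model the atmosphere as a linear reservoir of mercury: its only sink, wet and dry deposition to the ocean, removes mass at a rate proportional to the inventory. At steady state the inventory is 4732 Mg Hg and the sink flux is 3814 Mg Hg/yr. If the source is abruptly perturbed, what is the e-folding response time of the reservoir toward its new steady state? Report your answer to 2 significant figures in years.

1.2 yr

For a linear reservoir the response time equals the residence time τ = M/F.
τ = 4732 / 3814 = 1.241 yr.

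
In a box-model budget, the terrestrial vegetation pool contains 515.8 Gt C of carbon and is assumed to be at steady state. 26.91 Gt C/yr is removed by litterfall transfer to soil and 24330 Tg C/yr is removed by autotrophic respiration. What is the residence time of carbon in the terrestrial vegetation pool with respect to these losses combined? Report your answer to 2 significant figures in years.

Convert the autotrophic respiration flux: 24330 Tg C/yr = 24.33 Gt C/yr.
Total removal = 26.91 + 24.33 = 51.240 Gt C/yr.
τ = M / ΣF_out = 515.8 / 51.240 = 10.07 yr.

10 yr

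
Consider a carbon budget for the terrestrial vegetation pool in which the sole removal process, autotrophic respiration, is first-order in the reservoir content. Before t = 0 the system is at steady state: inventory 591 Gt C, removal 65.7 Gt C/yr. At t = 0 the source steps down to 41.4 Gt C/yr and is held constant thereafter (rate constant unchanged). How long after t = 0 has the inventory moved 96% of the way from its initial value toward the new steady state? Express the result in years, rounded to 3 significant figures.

29.0 yr

τ = M₀/F₀ = 591/65.7 = 8.995 yr.
The remaining gap fraction is e^(−t/τ); 96% covered ⇒ e^(−t/τ) = 0.0400.
t = −τ ln(0.0400) = 8.995 × 3.219 = 28.96 yr.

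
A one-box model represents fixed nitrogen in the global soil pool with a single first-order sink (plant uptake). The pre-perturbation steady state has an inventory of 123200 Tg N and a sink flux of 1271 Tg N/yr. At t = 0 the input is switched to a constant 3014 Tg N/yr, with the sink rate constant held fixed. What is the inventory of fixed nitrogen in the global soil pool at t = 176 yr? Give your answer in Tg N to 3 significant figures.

τ = M₀/F₀ = 123200/1271 = 96.93 yr; rate constant k = 1/τ.
New steady state M_∞ = F₁/k = F₁·τ = 3014 × 96.93 = 292150 Tg N.
M(t) = M_∞ + (M₀ − M_∞)·e^(−t/τ); t/τ = 176/96.93 = 1.816, so e^(−t/τ) = 0.1627.
M(t) = 292150 − 169000 × 0.1627 = 264660 Tg N.

265000 Tg N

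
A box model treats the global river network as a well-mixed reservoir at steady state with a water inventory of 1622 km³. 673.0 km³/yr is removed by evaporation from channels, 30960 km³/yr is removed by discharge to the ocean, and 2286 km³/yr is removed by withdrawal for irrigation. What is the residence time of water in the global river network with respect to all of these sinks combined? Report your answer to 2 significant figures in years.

0.048 yr

Total removal flux = 673.0 + 30960 + 2286 = 33919 km³/yr.
τ = M / ΣF_out = 1622 / 33919 = 0.04782 yr.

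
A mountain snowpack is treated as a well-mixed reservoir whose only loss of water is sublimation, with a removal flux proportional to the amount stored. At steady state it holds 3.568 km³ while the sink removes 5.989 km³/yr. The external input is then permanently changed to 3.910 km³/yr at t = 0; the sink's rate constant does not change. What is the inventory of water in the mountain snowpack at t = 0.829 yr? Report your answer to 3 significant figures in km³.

τ = M₀/F₀ = 3.568/5.989 = 0.5958 yr; rate constant k = 1/τ.
New steady state M_∞ = F₁/k = F₁·τ = 3.910 × 0.5958 = 2.3294 km³.
M(t) = M_∞ + (M₀ − M_∞)·e^(−t/τ); t/τ = 0.829/0.5958 = 1.392, so e^(−t/τ) = 0.2487.
M(t) = 2.3294 + 1.239 × 0.2487 = 2.6375 km³.

2.64 km³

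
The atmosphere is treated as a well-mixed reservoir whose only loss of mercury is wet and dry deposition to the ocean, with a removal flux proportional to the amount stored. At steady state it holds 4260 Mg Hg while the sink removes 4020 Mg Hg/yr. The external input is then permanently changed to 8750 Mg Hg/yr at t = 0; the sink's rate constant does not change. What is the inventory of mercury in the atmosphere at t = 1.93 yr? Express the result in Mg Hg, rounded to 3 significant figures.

8460 Mg Hg

The sink rate constant is k = F₀/M₀ = 4020/4260 = 0.9437 yr⁻¹.
Solving dM/dt = F₁ − kM with M(0) = M₀ gives M(t) = F₁/k + (M₀ − F₁/k)·e^(−kt).
F₁/k = 8750/0.9437 = 9272.4 Mg Hg; kt = 0.9437 × 1.93 = 1.821, e^(−kt) = 0.1618.
M(1.93) = 9272.4 + (4260 − 9272.4) × 0.1618 = 9272.4 − 811.1 = 8461.3 Mg Hg.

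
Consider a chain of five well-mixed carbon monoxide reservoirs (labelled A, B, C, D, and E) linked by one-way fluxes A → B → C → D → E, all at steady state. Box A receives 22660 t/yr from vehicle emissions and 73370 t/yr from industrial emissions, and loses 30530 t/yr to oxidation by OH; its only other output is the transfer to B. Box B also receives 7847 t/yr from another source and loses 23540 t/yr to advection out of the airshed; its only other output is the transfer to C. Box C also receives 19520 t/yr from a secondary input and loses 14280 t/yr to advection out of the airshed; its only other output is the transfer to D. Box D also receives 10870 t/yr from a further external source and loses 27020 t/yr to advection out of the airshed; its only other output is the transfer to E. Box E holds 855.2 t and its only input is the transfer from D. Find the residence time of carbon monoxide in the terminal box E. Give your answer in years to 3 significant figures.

0.0220 yr

Box A: F(A→B) = (22660 + 73370) − 30530 = 65500 t/yr.
Box B: F(B→C) = (65500 + 7847) − 23540 = 49807 t/yr.
Box C: F(C→D) = (49807 + 19520) − 14280 = 55047 t/yr.
Box D: F(D→E) = (55047 + 10870) − 27020 = 38897 t/yr.
Box E throughput = its input = 38897 t/yr; τ = 855.2 / 38897 = 0.02199 yr.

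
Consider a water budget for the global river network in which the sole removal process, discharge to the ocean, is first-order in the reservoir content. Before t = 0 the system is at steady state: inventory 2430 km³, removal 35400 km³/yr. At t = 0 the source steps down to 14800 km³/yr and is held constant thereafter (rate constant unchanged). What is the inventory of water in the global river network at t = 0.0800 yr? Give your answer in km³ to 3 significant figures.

1460 km³

τ = M₀/F₀ = 2430/35400 = 0.06864 yr; rate constant k = 1/τ.
New steady state M_∞ = F₁/k = F₁·τ = 14800 × 0.06864 = 1015.9 km³.
M(t) = M_∞ + (M₀ − M_∞)·e^(−t/τ); t/τ = 0.0800/0.06864 = 1.165, so e^(−t/τ) = 0.3118.
M(t) = 1015.9 + 1414 × 0.3118 = 1456.8 km³.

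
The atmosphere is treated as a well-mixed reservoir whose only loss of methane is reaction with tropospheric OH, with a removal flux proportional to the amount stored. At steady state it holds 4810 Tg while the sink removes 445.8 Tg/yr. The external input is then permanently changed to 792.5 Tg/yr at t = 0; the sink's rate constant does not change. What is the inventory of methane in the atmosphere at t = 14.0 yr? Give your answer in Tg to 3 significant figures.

τ = M₀/F₀ = 4810/445.8 = 10.79 yr; rate constant k = 1/τ.
New steady state M_∞ = F₁/k = F₁·τ = 792.5 × 10.79 = 8550.8 Tg.
M(t) = M_∞ + (M₀ − M_∞)·e^(−t/τ); t/τ = 14.0/10.79 = 1.298, so e^(−t/τ) = 0.2732.
M(t) = 8550.8 − 3741 × 0.2732 = 7528.8 Tg.

7530 Tg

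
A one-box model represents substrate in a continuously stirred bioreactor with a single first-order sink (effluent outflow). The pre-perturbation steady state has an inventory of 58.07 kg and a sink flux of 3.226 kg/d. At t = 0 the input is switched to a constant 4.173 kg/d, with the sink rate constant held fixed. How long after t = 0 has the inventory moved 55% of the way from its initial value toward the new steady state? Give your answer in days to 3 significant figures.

14.4 d

τ = M₀/F₀ = 58.07/3.226 = 18.00 d.
The remaining gap fraction is e^(−t/τ); 55% covered ⇒ e^(−t/τ) = 0.450.
t = −τ ln(0.450) = 18.00 × 0.7985 = 14.37 d.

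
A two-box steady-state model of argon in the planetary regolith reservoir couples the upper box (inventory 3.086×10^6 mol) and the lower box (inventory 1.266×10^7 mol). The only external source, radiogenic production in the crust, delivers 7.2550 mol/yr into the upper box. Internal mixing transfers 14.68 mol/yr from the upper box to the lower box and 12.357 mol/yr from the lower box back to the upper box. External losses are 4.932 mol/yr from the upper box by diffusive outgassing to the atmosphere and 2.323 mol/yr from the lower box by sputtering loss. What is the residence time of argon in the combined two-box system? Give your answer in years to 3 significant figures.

2.17×10^6 yr

Residence time in the combined system uses the total inventory and the total *external* removal — internal exchanges between the two boxes cancel.
M_total = 3.086×10^6 + 1.266×10^7 = 1.5746×10^7 mol.
ΣF_external_out = 4.932 + 2.323 = 7.2550 mol/yr.
τ = M_total / ΣF_ext = 1.5746×10^7 / 7.2550 = 2.170×10^6 yr.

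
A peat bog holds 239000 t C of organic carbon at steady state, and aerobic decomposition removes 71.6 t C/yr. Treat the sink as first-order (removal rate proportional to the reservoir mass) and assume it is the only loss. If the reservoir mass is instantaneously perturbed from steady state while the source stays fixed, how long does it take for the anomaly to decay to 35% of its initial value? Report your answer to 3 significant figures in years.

3500 yr

For a linear reservoir the anomaly decays as exp(−t/τ) with τ = M/F = 239000/71.6 = 3338 yr.
exp(−t/τ) = 0.35 ⇒ t = −τ ln(0.35) = 3338 × 1.050 = 3504 yr.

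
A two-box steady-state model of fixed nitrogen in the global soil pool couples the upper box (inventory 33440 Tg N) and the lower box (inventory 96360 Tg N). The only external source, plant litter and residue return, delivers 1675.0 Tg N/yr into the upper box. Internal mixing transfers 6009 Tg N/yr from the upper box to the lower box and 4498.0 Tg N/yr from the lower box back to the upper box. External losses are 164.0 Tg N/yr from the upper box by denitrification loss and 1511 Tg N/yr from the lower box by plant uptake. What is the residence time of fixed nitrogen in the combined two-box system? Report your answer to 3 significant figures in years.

Treat the two boxes together as one reservoir: the mixing fluxes between them are internal recycling, so τ = ΣM / Σ(external losses).
M_total = 33440 + 96360 = 129800 Tg N.
ΣF_external_out = 164.0 + 1511 = 1675.0 Tg N/yr.
τ = M_total / ΣF_ext = 129800 / 1675.0 = 77.49 yr.

77.5 yr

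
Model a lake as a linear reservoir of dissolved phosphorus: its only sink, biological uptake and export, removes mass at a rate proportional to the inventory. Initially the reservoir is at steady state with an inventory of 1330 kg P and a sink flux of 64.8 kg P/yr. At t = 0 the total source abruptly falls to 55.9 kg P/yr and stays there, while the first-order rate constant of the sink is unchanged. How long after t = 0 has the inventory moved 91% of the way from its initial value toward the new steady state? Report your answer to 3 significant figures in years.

τ = M₀/F₀ = 1330/64.8 = 20.52 yr.
The remaining gap fraction is e^(−t/τ); 91% covered ⇒ e^(−t/τ) = 0.0900.
t = −τ ln(0.0900) = 20.52 × 2.408 = 49.42 yr.

49.4 yr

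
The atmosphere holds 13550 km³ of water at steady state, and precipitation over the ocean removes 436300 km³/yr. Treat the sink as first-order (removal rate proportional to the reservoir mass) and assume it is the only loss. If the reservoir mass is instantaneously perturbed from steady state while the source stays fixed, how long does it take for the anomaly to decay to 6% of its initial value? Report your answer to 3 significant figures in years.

For a linear reservoir the anomaly decays as exp(−t/τ) with τ = M/F = 13550/436300 = 0.03106 yr.
exp(−t/τ) = 0.06 ⇒ t = −τ ln(0.06) = 0.03106 × 2.813 = 0.08738 yr.

0.0874 yr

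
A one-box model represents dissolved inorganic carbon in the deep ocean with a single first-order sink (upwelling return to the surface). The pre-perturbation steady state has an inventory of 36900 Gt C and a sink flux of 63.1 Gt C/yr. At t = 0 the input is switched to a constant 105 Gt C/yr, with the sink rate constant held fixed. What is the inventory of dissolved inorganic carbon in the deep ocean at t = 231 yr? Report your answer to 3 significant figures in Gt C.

44900 Gt C

τ = M₀/F₀ = 36900/63.1 = 584.8 yr; rate constant k = 1/τ.
New steady state M_∞ = F₁/k = F₁·τ = 105 × 584.8 = 61403 Gt C.
M(t) = M_∞ + (M₀ − M_∞)·e^(−t/τ); t/τ = 231/584.8 = 0.3950, so e^(−t/τ) = 0.6737.
M(t) = 61403 − 24500 × 0.6737 = 44896 Gt C.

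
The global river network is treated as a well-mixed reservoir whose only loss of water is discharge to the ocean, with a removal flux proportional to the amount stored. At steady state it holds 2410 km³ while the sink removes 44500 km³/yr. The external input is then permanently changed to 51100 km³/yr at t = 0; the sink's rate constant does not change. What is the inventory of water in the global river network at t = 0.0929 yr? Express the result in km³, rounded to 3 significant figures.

τ = M₀/F₀ = 2410/44500 = 0.05416 yr; rate constant k = 1/τ.
New steady state M_∞ = F₁/k = F₁·τ = 51100 × 0.05416 = 2767.4 km³.
M(t) = M_∞ + (M₀ − M_∞)·e^(−t/τ); t/τ = 0.0929/0.05416 = 1.715, so e^(−t/τ) = 0.1799.
M(t) = 2767.4 − 357.4 × 0.1799 = 2703.1 km³.

2700 km³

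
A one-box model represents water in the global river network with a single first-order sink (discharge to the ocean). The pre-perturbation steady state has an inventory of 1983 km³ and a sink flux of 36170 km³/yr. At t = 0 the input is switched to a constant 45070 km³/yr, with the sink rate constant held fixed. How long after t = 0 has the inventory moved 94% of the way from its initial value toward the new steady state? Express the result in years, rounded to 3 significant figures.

τ = M₀/F₀ = 1983/36170 = 0.05482 yr.
The remaining gap fraction is e^(−t/τ); 94% covered ⇒ e^(−t/τ) = 0.0600.
t = −τ ln(0.0600) = 0.05482 × 2.813 = 0.1542 yr.

0.154 yr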